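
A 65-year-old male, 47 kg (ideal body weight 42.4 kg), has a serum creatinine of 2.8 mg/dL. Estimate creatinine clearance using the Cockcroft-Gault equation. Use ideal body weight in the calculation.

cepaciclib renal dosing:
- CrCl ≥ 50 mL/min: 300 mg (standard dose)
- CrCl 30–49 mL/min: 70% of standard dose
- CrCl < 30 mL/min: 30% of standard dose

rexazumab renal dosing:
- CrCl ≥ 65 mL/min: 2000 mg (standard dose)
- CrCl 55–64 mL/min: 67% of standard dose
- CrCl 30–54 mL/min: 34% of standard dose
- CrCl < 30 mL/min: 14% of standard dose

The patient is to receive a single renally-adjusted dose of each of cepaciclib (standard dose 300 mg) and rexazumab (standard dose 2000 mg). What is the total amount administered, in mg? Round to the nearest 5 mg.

CrCl = (140 − 65) × 42.4 / (72 × 2.8) = 3180.0 / 201.60 ≈ 15.8 mL/min
CrCl ≈ 16 mL/min.
cepaciclib: < 30 mL/min → 30% of 300 mg = 90 mg.
rexazumab: < 30 mL/min → 14% of 2000 mg = 280 mg.
Total = 90 + 280 = 370 mg.

370 mg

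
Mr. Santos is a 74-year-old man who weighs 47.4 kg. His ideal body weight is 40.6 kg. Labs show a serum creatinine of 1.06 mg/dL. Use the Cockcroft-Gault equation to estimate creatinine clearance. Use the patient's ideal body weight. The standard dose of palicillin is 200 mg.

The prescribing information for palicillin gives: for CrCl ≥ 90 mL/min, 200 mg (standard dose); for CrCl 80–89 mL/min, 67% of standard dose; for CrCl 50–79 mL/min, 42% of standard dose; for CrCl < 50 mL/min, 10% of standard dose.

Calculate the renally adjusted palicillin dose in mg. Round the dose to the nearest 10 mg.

CrCl = (140 − 74) × 40.6 / (72 × 1.06) = 2679.6 / 76.32 ≈ 35.1 mL/min
CrCl ≈ 35 mL/min → bracket < 50 mL/min.
10% of 200 mg = 20 mg

20 mg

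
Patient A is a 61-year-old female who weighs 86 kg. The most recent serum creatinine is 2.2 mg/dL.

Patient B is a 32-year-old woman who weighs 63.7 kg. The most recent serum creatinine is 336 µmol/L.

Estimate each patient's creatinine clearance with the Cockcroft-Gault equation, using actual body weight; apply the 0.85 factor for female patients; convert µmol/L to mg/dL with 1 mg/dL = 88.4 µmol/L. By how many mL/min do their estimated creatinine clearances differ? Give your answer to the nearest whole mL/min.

Patient A: CrCl = (140 − 61) × 86 / (72 × 2.2) × 0.85 = 6794.0 / 158.40 × 0.85 ≈ 36.5 mL/min
Patient B: SCr = 336 / 88.4 = 3.801 mg/dL
Patient B: CrCl = (140 − 32) × 63.7 / (72 × 3.801) × 0.85 = 6879.6 / 273.67 × 0.85 ≈ 21.4 mL/min
|36.5 − 21.4| = 15.1 mL/min

15 mL/min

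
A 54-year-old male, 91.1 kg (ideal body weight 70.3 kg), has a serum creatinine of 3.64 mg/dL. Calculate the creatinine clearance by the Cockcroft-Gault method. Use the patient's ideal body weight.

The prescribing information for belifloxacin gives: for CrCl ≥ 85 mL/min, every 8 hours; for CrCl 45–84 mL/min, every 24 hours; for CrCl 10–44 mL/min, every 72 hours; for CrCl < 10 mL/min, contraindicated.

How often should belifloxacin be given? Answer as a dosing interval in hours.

CrCl = (140 − 54) × 70.3 / (72 × 3.64) = 6045.8 / 262.08 ≈ 23.1 mL/min
CrCl ≈ 23 mL/min → bracket 10–44 mL/min → every 72 hours.

every 72 hours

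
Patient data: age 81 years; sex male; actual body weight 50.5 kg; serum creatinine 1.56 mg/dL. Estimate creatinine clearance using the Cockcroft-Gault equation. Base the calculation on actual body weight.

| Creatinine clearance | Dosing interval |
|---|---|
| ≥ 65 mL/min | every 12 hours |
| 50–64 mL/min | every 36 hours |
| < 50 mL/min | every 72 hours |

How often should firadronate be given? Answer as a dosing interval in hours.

CrCl = (140 − 81) × 50.5 / (72 × 1.56) = 2979.5 / 112.32 ≈ 26.5 mL/min
CrCl ≈ 27 mL/min → bracket < 50 mL/min → every 72 hours.

every 72 hours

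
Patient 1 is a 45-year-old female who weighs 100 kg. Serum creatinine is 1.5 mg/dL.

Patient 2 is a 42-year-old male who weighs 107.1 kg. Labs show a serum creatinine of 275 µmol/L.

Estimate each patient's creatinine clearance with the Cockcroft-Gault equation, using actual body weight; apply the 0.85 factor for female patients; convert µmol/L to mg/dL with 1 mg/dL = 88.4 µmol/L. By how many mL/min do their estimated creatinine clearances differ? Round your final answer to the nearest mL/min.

Patient 1: CrCl = (140 − 45) × 100 / (72 × 1.5) × 0.85 = 9500.0 / 108.00 × 0.85 ≈ 74.8 mL/min
Patient 2: SCr = 275 / 88.4 = 3.111 mg/dL
Patient 2: CrCl = (140 − 42) × 107.1 / (72 × 3.111) = 10495.8 / 223.99 ≈ 46.9 mL/min
|74.8 − 46.9| = 27.9 mL/min

28 mL/min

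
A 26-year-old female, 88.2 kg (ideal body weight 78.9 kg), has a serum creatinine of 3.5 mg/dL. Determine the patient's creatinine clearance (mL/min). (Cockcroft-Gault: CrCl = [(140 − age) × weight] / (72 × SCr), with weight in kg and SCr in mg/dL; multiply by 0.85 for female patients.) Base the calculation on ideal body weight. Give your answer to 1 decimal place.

30.3 mL/min

CrCl = (140 − 26) × 78.9 / (72 × 3.5) × 0.85 = 8994.6 / 252.00 × 0.85 ≈ 30.3 mL/min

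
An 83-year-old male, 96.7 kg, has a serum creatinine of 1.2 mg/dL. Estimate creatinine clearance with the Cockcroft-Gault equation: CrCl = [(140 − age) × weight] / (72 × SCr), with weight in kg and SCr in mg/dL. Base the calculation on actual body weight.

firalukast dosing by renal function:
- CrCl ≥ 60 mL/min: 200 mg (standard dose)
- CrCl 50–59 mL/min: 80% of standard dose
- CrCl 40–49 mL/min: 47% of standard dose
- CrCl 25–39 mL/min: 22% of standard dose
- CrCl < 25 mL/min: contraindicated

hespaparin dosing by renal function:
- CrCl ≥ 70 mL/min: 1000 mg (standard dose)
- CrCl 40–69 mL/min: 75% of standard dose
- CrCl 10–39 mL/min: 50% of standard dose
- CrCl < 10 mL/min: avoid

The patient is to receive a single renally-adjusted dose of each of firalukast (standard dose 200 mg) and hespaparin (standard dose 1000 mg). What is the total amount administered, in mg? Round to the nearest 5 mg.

CrCl = (140 − 83) × 96.7 / (72 × 1.2) = 5511.9 / 86.40 ≈ 63.8 mL/min
CrCl ≈ 64 mL/min.
firalukast: ≥ 60 mL/min → 100% of 200 mg = 200 mg.
hespaparin: 40–69 mL/min → 75% of 1000 mg = 750 mg.
Total = 200 + 750 = 950 mg.

950 mg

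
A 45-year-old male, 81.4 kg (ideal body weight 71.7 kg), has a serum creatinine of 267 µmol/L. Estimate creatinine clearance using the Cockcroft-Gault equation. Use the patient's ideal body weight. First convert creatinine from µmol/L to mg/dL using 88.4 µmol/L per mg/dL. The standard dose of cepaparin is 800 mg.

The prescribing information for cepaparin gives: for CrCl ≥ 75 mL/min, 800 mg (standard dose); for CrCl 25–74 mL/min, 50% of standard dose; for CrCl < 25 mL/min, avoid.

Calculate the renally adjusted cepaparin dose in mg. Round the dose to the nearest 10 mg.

400 mg

SCr = 267 / 88.4 = 3.02 mg/dL
CrCl = (140 − 45) × 71.7 / (72 × 3.02) = 6811.5 / 217.44 ≈ 31.3 mL/min
CrCl ≈ 31 mL/min → bracket 25–74 mL/min.
50% of 800 mg = 400 mg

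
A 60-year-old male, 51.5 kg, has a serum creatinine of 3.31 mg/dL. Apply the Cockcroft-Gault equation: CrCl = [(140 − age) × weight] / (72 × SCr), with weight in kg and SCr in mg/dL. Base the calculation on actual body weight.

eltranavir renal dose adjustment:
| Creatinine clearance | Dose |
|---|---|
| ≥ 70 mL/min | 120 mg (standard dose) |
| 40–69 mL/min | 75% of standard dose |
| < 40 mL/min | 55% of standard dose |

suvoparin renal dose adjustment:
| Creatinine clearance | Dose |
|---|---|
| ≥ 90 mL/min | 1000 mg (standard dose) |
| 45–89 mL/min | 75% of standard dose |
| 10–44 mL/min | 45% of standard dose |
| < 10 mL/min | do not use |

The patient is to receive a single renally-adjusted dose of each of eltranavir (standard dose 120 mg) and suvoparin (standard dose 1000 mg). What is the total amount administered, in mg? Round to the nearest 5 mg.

515 mg

CrCl = (140 − 60) × 51.5 / (72 × 3.31) = 4120.0 / 238.32 ≈ 17.3 mL/min
CrCl ≈ 17 mL/min.
eltranavir: < 40 mL/min → 55% of 120 mg = 66 mg.
suvoparin: 10–44 mL/min → 45% of 1000 mg = 450 mg.
Total = 66 + 450 = 516 mg.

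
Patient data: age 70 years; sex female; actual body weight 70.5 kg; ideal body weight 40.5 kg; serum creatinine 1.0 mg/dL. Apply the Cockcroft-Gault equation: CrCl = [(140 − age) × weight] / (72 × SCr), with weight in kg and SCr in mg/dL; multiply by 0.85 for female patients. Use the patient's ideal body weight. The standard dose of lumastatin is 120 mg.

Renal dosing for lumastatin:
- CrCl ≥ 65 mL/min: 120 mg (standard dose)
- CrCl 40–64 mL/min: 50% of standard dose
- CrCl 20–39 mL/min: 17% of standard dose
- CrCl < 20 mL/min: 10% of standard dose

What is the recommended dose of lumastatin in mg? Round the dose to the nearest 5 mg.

CrCl = (140 − 70) × 40.5 / (72 × 1) × 0.85 = 2835.0 / 72.00 × 0.85 ≈ 33.5 mL/min
CrCl ≈ 33 mL/min → bracket 20–39 mL/min.
17% of 120 mg = 20.4 mg → 20 mg

20 mg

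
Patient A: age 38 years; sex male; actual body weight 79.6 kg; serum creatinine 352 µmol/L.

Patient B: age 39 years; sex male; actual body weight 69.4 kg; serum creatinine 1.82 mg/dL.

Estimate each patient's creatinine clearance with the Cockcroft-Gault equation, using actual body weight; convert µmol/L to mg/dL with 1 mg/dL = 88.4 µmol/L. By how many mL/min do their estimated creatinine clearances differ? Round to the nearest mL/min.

Patient A: SCr = 352 / 88.4 = 3.982 mg/dL
Patient A: CrCl = (140 − 38) × 79.6 / (72 × 3.982) = 8119.2 / 286.70 ≈ 28.3 mL/min
Patient B: CrCl = (140 − 39) × 69.4 / (72 × 1.82) = 7009.4 / 131.04 ≈ 53.5 mL/min
|28.3 − 53.5| = 25.2 mL/min

25 mL/min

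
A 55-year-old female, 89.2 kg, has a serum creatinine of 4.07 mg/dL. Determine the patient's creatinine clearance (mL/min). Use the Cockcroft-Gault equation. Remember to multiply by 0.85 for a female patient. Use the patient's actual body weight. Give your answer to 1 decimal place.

22.0 mL/min

CrCl = (140 − 55) × 89.2 / (72 × 4.07) × 0.85 = 7582.0 / 293.04 × 0.85 ≈ 22.0 mL/min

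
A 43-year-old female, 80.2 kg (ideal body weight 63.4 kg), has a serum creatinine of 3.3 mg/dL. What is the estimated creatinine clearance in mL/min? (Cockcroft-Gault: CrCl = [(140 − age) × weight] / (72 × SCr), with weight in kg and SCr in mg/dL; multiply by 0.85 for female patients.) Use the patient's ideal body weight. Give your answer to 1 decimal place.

CrCl = (140 − 43) × 63.4 / (72 × 3.3) × 0.85 = 6149.8 / 237.60 × 0.85 ≈ 22.0 mL/min

22.0 mL/min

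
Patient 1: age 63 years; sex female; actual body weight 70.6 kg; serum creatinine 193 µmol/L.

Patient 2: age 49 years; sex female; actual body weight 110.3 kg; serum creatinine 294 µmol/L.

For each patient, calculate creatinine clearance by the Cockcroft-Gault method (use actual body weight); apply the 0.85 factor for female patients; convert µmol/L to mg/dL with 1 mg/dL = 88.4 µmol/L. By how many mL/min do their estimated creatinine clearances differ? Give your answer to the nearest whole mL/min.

Patient 1: SCr = 193 / 88.4 = 2.183 mg/dL
Patient 1: CrCl = (140 − 63) × 70.6 / (72 × 2.183) × 0.85 = 5436.2 / 157.18 × 0.85 ≈ 29.4 mL/min
Patient 2: SCr = 294 / 88.4 = 3.326 mg/dL
Patient 2: CrCl = (140 − 49) × 110.3 / (72 × 3.326) × 0.85 = 10037.3 / 239.47 × 0.85 ≈ 35.6 mL/min
|29.4 − 35.6| = 6.2 mL/min

6 mL/min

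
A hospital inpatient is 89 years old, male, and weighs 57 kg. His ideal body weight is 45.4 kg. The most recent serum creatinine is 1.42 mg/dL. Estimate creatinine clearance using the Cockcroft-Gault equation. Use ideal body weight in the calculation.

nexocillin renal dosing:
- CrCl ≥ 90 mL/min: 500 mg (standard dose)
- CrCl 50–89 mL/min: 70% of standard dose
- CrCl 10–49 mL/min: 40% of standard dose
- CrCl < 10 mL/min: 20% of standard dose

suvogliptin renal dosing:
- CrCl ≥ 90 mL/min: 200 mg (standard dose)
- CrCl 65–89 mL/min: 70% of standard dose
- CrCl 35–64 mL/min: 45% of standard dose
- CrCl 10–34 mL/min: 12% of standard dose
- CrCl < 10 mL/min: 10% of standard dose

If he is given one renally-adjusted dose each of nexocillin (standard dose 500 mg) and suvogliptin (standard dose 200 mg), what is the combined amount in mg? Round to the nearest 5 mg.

CrCl = (140 − 89) × 45.4 / (72 × 1.42) = 2315.4 / 102.24 ≈ 22.6 mL/min
CrCl ≈ 23 mL/min.
nexocillin: 10–49 mL/min → 40% of 500 mg = 200 mg.
suvogliptin: 10–34 mL/min → 12% of 200 mg = 24 mg.
Total = 200 + 24 = 224 mg.

225 mg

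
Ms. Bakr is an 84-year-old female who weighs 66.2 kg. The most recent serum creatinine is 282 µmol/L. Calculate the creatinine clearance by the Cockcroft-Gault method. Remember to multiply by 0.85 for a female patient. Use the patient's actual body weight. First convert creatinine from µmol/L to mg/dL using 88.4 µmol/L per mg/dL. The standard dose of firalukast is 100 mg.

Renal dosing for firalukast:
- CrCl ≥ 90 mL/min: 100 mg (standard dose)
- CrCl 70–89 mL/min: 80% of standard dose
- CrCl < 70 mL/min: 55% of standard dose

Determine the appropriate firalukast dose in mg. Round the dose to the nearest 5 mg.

55 mg

SCr = 282 / 88.4 = 3.19 mg/dL
CrCl = (140 − 84) × 66.2 / (72 × 3.19) × 0.85 = 3707.2 / 229.68 × 0.85 ≈ 13.7 mL/min
CrCl ≈ 14 mL/min → bracket < 70 mL/min.
55% of 100 mg = 55 mg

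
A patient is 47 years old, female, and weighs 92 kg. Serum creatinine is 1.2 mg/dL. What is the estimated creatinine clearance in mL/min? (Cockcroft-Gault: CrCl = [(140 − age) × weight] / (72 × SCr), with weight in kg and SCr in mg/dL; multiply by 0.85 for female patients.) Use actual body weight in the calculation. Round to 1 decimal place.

CrCl = (140 − 47) × 92 / (72 × 1.2) × 0.85 = 8556.0 / 86.40 × 0.85 ≈ 84.2 mL/min

84.2 mL/min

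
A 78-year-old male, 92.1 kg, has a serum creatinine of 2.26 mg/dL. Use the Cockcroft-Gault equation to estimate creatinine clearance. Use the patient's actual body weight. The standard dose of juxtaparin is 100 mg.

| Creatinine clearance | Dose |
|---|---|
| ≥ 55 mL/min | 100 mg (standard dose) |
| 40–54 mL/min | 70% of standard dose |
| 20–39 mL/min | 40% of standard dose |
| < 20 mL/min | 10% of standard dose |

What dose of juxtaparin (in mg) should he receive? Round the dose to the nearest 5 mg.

CrCl = (140 − 78) × 92.1 / (72 × 2.26) = 5710.2 / 162.72 ≈ 35.1 mL/min
CrCl ≈ 35 mL/min → bracket 20–39 mL/min.
40% of 100 mg = 40 mg

40 mg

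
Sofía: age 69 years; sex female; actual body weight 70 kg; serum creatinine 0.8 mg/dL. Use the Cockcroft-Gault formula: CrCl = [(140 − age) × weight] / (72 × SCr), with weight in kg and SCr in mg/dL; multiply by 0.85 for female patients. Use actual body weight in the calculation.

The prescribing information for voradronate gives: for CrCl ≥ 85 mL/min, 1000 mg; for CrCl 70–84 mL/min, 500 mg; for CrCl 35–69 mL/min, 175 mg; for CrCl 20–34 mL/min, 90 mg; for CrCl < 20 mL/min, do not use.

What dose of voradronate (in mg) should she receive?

CrCl = (140 − 69) × 70 / (72 × 0.8) × 0.85 = 4970.0 / 57.60 × 0.85 ≈ 73.3 mL/min
CrCl ≈ 73 mL/min → bracket 70–84 mL/min.
Dose for this bracket: 500 mg.

500 mg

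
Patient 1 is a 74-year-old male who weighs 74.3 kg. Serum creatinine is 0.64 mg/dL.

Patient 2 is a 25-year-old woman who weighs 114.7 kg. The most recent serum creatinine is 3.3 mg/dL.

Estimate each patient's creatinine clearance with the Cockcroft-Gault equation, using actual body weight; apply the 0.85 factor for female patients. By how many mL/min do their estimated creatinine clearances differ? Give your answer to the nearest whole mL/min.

59 mL/min

Patient 1: CrCl = (140 − 74) × 74.3 / (72 × 0.64) = 4903.8 / 46.08 ≈ 106.4 mL/min
Patient 2: CrCl = (140 − 25) × 114.7 / (72 × 3.3) × 0.85 = 13190.5 / 237.60 × 0.85 ≈ 47.2 mL/min
|106.4 − 47.2| = 59.2 mL/min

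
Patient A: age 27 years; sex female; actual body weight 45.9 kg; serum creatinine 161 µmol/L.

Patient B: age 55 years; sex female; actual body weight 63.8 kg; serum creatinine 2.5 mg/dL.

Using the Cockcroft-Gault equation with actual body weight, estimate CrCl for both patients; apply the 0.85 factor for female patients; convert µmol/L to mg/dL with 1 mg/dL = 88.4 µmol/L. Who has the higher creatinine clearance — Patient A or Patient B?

Patient A: SCr = 161 / 88.4 = 1.821 mg/dL
Patient A: CrCl = (140 − 27) × 45.9 / (72 × 1.821) × 0.85 = 5186.7 / 131.11 × 0.85 ≈ 33.6 mL/min
Patient B: CrCl = (140 − 55) × 63.8 / (72 × 2.5) × 0.85 = 5423.0 / 180.00 × 0.85 ≈ 25.6 mL/min
33.6 vs 25.6 mL/min → Patient A is higher.

Patient A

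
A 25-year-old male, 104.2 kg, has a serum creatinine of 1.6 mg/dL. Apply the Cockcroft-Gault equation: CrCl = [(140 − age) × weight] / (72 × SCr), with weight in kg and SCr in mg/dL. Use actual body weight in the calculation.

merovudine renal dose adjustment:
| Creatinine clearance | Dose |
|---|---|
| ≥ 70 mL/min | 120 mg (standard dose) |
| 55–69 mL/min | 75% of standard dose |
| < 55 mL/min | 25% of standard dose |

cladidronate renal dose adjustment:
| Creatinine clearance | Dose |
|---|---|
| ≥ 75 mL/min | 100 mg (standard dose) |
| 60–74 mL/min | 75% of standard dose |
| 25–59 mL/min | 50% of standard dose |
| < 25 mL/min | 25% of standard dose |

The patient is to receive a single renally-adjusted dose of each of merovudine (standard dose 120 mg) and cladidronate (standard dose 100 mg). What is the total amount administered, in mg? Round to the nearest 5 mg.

CrCl = (140 − 25) × 104.2 / (72 × 1.6) = 11983.0 / 115.20 ≈ 104.0 mL/min
CrCl ≈ 104 mL/min.
merovudine: ≥ 70 mL/min → 100% of 120 mg = 120 mg.
cladidronate: ≥ 75 mL/min → 100% of 100 mg = 100 mg.
Total = 120 + 100 = 220 mg.

220 mg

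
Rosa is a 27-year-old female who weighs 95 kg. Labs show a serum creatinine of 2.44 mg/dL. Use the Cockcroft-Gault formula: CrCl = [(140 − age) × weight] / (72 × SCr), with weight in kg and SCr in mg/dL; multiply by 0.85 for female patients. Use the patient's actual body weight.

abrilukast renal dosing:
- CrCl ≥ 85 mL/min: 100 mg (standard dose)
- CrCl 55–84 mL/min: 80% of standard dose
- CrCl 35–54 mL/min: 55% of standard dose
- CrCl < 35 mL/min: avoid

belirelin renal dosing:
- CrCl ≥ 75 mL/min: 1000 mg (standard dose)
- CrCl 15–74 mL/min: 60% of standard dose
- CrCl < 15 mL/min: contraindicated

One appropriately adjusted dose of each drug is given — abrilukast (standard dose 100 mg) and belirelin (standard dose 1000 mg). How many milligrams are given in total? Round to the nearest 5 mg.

655 mg

CrCl = (140 − 27) × 95 / (72 × 2.44) × 0.85 = 10735.0 / 175.68 × 0.85 ≈ 51.9 mL/min
CrCl ≈ 52 mL/min.
abrilukast: 35–54 mL/min → 55% of 100 mg = 55 mg.
belirelin: 15–74 mL/min → 60% of 1000 mg = 600 mg.
Total = 55 + 600 = 655 mg.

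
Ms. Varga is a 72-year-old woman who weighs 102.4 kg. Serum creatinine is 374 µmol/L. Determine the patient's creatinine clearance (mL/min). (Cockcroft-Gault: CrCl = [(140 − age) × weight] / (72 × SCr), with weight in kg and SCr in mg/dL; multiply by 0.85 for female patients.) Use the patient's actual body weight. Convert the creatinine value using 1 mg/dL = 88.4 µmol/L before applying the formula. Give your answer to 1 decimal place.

SCr = 374 / 88.4 = 4.231 mg/dL
CrCl = (140 − 72) × 102.4 / (72 × 4.231) × 0.85 = 6963.2 / 304.63 × 0.85 ≈ 19.4 mL/min

19.4 mL/min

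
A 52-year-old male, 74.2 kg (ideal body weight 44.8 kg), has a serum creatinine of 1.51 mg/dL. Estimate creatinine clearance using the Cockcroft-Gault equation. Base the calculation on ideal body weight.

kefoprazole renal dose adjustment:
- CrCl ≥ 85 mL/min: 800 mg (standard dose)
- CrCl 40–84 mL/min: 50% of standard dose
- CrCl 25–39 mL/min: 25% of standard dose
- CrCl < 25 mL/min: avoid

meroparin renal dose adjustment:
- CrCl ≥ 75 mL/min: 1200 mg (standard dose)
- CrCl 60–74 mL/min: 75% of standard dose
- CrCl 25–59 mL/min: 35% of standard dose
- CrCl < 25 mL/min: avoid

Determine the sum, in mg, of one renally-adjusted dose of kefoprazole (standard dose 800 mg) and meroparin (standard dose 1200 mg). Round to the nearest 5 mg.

620 mg

CrCl = (140 − 52) × 44.8 / (72 × 1.51) = 3942.4 / 108.72 ≈ 36.3 mL/min
CrCl ≈ 36 mL/min.
kefoprazole: 25–39 mL/min → 25% of 800 mg = 200 mg.
meroparin: 25–59 mL/min → 35% of 1200 mg = 420 mg.
Total = 200 + 420 = 620 mg.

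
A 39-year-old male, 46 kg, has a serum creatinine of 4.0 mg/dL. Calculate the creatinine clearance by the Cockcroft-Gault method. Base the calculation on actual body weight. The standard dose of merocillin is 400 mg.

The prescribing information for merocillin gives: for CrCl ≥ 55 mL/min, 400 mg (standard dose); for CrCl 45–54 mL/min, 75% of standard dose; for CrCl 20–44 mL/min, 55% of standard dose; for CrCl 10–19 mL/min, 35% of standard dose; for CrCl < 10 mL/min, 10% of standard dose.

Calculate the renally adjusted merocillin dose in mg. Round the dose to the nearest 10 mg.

CrCl = (140 − 39) × 46 / (72 × 4) = 4646.0 / 288.00 ≈ 16.1 mL/min
CrCl ≈ 16 mL/min → bracket 10–19 mL/min.
35% of 400 mg = 140 mg

140 mg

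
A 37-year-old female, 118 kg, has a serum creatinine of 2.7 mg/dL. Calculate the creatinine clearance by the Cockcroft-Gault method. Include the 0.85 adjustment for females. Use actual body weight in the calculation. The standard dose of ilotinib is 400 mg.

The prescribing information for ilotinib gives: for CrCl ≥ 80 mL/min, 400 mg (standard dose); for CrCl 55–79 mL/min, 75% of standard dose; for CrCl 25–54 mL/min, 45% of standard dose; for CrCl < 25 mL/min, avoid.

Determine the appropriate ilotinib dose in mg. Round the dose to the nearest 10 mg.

CrCl = (140 − 37) × 118 / (72 × 2.7) × 0.85 = 12154.0 / 194.40 × 0.85 ≈ 53.1 mL/min
CrCl ≈ 53 mL/min → bracket 25–54 mL/min.
45% of 400 mg = 180 mg

180 mg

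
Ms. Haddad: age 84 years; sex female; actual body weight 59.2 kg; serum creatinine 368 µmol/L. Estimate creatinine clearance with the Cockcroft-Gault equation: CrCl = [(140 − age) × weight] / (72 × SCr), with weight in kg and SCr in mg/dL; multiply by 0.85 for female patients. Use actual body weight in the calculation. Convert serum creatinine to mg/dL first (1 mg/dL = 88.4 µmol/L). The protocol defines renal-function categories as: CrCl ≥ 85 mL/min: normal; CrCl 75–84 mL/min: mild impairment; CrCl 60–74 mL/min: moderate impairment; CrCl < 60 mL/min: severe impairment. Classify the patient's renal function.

severe impairment

SCr = 368 / 88.4 = 4.163 mg/dL
CrCl = (140 − 84) × 59.2 / (72 × 4.163) × 0.85 = 3315.2 / 299.74 × 0.85 ≈ 9.4 mL/min
9 mL/min falls in the 'severe impairment' range.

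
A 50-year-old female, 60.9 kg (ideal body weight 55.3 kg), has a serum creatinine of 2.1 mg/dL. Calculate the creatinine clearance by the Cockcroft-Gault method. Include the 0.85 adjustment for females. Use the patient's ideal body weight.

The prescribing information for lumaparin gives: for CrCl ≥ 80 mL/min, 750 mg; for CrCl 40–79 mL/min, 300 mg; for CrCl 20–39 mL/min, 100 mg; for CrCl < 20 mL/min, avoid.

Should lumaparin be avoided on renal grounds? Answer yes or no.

no

CrCl = (140 − 50) × 55.3 / (72 × 2.1) × 0.85 = 4977.0 / 151.20 × 0.85 ≈ 28.0 mL/min
CrCl ≈ 28 mL/min, which is ≥ 20 mL/min.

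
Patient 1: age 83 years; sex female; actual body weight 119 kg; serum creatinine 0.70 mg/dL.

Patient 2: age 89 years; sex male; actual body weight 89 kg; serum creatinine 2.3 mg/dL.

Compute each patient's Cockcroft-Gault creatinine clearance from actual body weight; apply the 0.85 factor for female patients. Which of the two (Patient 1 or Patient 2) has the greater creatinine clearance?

Patient 1: CrCl = (140 − 83) × 119 / (72 × 0.7) × 0.85 = 6783.0 / 50.40 × 0.85 ≈ 114.4 mL/min
Patient 2: CrCl = (140 − 89) × 89 / (72 × 2.3) = 4539.0 / 165.60 ≈ 27.4 mL/min
114.4 vs 27.4 mL/min → Patient 1 is higher.

Patient 1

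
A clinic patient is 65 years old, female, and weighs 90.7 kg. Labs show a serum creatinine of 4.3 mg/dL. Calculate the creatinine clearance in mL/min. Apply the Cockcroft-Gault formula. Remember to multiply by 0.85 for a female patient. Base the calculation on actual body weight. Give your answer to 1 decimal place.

18.7 mL/min

CrCl = (140 − 65) × 90.7 / (72 × 4.3) × 0.85 = 6802.5 / 309.60 × 0.85 ≈ 18.7 mL/min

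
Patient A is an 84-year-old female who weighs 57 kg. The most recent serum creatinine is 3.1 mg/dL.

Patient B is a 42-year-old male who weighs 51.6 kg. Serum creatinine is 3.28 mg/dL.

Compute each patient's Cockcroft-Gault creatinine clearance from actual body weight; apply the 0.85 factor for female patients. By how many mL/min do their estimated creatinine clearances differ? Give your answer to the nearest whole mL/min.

9 mL/min

Patient A: CrCl = (140 − 84) × 57 / (72 × 3.1) × 0.85 = 3192.0 / 223.20 × 0.85 ≈ 12.2 mL/min
Patient B: CrCl = (140 − 42) × 51.6 / (72 × 3.28) = 5056.8 / 236.16 ≈ 21.4 mL/min
|12.2 − 21.4| = 9.2 mL/min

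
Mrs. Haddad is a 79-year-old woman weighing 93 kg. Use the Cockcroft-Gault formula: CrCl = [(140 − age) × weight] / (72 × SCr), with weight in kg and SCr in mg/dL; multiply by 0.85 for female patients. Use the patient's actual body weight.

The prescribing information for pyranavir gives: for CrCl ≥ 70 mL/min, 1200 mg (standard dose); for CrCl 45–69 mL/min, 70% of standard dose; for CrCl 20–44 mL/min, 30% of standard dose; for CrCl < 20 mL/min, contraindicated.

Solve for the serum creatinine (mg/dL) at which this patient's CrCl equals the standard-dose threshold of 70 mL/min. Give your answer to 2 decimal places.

0.96 mg/dL

Standard dose requires CrCl ≥ 70 mL/min.
Set (140 − 79) × 93 × 0.85 / (72 × SCr) = 70
SCr = (140 − 79) × 93 × 0.85 / (72 × 70) = 0.957 mg/dL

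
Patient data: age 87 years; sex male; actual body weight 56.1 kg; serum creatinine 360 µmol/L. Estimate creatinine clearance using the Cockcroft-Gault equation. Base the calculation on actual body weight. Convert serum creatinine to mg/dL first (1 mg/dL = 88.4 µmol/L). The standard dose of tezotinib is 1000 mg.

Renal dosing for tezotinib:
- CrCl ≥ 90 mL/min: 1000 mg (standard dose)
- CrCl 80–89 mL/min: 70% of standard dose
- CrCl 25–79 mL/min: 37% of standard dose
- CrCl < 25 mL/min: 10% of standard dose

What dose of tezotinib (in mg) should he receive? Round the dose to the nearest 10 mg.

100 mg

SCr = 360 / 88.4 = 4.072 mg/dL
CrCl = (140 − 87) × 56.1 / (72 × 4.072) = 2973.3 / 293.18 ≈ 10.1 mL/min
CrCl ≈ 10 mL/min → bracket < 25 mL/min.
10% of 1000 mg = 100 mg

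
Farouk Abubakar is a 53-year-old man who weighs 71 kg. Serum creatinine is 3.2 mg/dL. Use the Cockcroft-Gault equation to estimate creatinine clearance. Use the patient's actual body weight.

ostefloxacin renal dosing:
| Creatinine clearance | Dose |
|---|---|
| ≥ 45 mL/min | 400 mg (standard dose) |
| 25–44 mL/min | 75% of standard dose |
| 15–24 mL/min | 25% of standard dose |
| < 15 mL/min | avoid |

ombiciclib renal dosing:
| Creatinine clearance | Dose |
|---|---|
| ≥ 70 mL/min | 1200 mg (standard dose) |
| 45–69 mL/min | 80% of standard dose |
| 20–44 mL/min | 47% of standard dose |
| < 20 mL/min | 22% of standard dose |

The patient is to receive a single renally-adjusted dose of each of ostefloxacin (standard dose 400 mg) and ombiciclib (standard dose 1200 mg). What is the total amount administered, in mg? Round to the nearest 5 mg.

865 mg

CrCl = (140 − 53) × 71 / (72 × 3.2) = 6177.0 / 230.40 ≈ 26.8 mL/min
CrCl ≈ 27 mL/min.
ostefloxacin: 25–44 mL/min → 75% of 400 mg = 300 mg.
ombiciclib: 20–44 mL/min → 47% of 1200 mg = 564 mg.
Total = 300 + 564 = 864 mg.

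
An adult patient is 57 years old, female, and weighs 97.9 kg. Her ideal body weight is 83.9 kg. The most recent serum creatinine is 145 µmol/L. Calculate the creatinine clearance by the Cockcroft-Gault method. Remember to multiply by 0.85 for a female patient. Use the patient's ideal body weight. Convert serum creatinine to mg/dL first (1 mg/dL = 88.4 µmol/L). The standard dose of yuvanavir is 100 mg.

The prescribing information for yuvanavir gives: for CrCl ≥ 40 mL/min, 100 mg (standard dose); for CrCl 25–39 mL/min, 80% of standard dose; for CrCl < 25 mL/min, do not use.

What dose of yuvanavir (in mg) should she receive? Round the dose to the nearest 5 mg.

100 mg

SCr = 145 / 88.4 = 1.64 mg/dL
CrCl = (140 − 57) × 83.9 / (72 × 1.64) × 0.85 = 6963.7 / 118.08 × 0.85 ≈ 50.1 mL/min
CrCl ≈ 50 mL/min → bracket ≥ 40 mL/min.
100% of 100 mg = 100 mg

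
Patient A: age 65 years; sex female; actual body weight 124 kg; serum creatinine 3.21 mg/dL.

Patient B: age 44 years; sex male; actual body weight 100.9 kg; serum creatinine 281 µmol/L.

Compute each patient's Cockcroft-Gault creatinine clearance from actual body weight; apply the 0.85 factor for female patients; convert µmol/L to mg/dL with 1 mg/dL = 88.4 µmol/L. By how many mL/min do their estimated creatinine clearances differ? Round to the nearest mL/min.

Patient A: CrCl = (140 − 65) × 124 / (72 × 3.21) × 0.85 = 9300.0 / 231.12 × 0.85 ≈ 34.2 mL/min
Patient B: SCr = 281 / 88.4 = 3.179 mg/dL
Patient B: CrCl = (140 − 44) × 100.9 / (72 × 3.179) = 9686.4 / 228.89 ≈ 42.3 mL/min
|34.2 − 42.3| = 8.1 mL/min

8 mL/min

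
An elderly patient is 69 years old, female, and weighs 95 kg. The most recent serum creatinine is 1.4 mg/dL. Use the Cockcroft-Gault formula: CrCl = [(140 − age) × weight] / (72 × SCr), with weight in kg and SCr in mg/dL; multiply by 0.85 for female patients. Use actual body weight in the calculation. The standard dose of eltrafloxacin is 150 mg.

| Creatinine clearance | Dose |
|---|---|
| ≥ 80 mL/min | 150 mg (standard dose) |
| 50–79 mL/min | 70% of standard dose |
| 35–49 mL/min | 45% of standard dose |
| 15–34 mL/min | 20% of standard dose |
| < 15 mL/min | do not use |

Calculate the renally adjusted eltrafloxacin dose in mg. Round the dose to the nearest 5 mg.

105 mg

CrCl = (140 − 69) × 95 / (72 × 1.4) × 0.85 = 6745.0 / 100.80 × 0.85 ≈ 56.9 mL/min
CrCl ≈ 57 mL/min → bracket 50–79 mL/min.
70% of 150 mg = 105 mg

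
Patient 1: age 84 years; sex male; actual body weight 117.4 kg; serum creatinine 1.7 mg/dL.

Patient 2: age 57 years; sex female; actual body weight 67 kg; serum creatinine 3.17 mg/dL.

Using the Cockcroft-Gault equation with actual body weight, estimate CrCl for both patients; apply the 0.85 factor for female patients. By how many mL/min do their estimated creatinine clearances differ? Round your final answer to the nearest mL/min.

33 mL/min

Patient 1: CrCl = (140 − 84) × 117.4 / (72 × 1.7) = 6574.4 / 122.40 ≈ 53.7 mL/min
Patient 2: CrCl = (140 − 57) × 67 / (72 × 3.17) × 0.85 = 5561.0 / 228.24 × 0.85 ≈ 20.7 mL/min
|53.7 − 20.7| = 33.0 mL/min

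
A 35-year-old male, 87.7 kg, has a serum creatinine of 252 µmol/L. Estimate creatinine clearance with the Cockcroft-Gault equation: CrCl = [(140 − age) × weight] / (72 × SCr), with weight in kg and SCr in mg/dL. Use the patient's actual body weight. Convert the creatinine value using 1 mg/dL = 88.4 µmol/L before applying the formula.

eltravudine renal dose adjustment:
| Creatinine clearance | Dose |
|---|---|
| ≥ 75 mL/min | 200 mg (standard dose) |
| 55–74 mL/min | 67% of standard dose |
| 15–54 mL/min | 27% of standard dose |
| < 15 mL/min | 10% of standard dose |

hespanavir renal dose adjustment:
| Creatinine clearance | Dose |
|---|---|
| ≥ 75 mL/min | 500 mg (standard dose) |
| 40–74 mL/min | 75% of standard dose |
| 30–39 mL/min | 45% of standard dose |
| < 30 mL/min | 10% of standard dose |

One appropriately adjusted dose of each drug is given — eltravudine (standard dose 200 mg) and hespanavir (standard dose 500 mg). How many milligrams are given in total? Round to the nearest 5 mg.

SCr = 252 / 88.4 = 2.851 mg/dL
CrCl = (140 − 35) × 87.7 / (72 × 2.851) = 9208.5 / 205.27 ≈ 44.9 mL/min
CrCl ≈ 45 mL/min.
eltravudine: 15–54 mL/min → 27% of 200 mg = 54 mg.
hespanavir: 40–74 mL/min → 75% of 500 mg = 375 mg.
Total = 54 + 375 = 429 mg.

430 mg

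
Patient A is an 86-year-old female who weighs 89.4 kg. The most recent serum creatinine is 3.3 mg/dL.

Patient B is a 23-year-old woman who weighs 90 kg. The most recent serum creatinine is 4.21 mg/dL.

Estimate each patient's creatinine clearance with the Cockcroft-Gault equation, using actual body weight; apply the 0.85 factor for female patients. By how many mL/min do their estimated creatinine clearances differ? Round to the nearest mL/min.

Patient A: CrCl = (140 − 86) × 89.4 / (72 × 3.3) × 0.85 = 4827.6 / 237.60 × 0.85 ≈ 17.3 mL/min
Patient B: CrCl = (140 − 23) × 90 / (72 × 4.21) × 0.85 = 10530.0 / 303.12 × 0.85 ≈ 29.5 mL/min
|17.3 − 29.5| = 12.2 mL/min

12 mL/min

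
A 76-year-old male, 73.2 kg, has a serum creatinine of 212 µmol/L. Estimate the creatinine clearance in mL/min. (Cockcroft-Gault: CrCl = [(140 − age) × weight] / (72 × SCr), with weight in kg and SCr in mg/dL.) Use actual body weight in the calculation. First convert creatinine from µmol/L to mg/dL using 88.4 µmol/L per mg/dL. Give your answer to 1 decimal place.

27.1 mL/min

SCr = 212 / 88.4 = 2.398 mg/dL
CrCl = (140 − 76) × 73.2 / (72 × 2.398) = 4684.8 / 172.66 ≈ 27.1 mL/min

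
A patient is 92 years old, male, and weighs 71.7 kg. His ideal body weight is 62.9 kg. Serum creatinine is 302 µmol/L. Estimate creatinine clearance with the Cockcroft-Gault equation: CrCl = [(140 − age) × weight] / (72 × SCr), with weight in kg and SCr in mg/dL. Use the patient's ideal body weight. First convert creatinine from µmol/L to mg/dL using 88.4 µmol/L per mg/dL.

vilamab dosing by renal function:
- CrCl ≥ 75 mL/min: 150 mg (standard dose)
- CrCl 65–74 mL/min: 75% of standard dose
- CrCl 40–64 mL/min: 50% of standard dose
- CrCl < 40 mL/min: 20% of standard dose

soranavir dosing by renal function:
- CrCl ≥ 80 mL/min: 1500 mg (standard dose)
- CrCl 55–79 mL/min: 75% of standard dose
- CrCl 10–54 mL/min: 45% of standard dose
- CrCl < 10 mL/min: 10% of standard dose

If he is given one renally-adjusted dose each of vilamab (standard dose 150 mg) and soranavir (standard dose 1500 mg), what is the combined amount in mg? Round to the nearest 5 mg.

SCr = 302 / 88.4 = 3.416 mg/dL
CrCl = (140 − 92) × 62.9 / (72 × 3.416) = 3019.2 / 245.95 ≈ 12.3 mL/min
CrCl ≈ 12 mL/min.
vilamab: < 40 mL/min → 20% of 150 mg = 30 mg.
soranavir: 10–54 mL/min → 45% of 1500 mg = 675 mg.
Total = 30 + 675 = 705 mg.

705 mg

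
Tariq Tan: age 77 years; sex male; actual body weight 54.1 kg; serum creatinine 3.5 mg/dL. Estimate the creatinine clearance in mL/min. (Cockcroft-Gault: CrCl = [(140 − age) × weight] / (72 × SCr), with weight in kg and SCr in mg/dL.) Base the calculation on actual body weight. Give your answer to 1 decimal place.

13.5 mL/min

CrCl = (140 − 77) × 54.1 / (72 × 3.5) = 3408.3 / 252.00 ≈ 13.5 mL/min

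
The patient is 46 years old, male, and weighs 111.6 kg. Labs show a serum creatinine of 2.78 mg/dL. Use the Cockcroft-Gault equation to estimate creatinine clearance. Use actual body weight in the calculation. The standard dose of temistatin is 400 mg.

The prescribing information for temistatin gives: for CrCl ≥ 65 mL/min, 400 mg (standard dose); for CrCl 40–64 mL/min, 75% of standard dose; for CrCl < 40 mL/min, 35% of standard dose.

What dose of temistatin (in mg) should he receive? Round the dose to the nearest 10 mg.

300 mg

CrCl = (140 − 46) × 111.6 / (72 × 2.78) = 10490.4 / 200.16 ≈ 52.4 mL/min
CrCl ≈ 52 mL/min → bracket 40–64 mL/min.
75% of 400 mg = 300 mg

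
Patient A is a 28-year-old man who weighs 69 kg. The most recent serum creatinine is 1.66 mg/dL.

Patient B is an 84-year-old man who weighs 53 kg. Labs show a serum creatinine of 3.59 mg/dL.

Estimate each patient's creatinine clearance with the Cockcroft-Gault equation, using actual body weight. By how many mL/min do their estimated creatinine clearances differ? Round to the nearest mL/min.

53 mL/min

Patient A: CrCl = (140 − 28) × 69 / (72 × 1.66) = 7728.0 / 119.52 ≈ 64.7 mL/min
Patient B: CrCl = (140 − 84) × 53 / (72 × 3.59) = 2968.0 / 258.48 ≈ 11.5 mL/min
|64.7 − 11.5| = 53.2 mL/min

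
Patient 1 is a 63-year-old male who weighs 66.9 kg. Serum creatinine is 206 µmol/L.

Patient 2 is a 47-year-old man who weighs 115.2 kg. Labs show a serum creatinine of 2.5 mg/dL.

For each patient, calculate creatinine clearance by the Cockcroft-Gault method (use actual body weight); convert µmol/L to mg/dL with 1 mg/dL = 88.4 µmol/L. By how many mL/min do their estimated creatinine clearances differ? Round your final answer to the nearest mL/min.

Patient 1: SCr = 206 / 88.4 = 2.33 mg/dL
Patient 1: CrCl = (140 − 63) × 66.9 / (72 × 2.33) = 5151.3 / 167.76 ≈ 30.7 mL/min
Patient 2: CrCl = (140 − 47) × 115.2 / (72 × 2.5) = 10713.6 / 180.00 ≈ 59.5 mL/min
|30.7 − 59.5| = 28.8 mL/min

29 mL/min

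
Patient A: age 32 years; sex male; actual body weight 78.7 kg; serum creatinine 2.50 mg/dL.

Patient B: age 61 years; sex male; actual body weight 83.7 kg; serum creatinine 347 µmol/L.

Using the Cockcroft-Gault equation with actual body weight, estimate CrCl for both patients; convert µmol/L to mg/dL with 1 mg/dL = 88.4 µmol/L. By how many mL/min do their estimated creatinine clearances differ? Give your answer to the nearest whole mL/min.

Patient A: CrCl = (140 − 32) × 78.7 / (72 × 2.5) = 8499.6 / 180.00 ≈ 47.2 mL/min
Patient B: SCr = 347 / 88.4 = 3.925 mg/dL
Patient B: CrCl = (140 − 61) × 83.7 / (72 × 3.925) = 6612.3 / 282.60 ≈ 23.4 mL/min
|47.2 − 23.4| = 23.8 mL/min

24 mL/min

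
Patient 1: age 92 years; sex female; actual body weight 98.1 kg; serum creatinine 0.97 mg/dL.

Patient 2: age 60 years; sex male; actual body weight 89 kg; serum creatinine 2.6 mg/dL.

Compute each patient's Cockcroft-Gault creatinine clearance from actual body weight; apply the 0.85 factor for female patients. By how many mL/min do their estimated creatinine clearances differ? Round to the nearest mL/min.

Patient 1: CrCl = (140 − 92) × 98.1 / (72 × 0.97) × 0.85 = 4708.8 / 69.84 × 0.85 ≈ 57.3 mL/min
Patient 2: CrCl = (140 − 60) × 89 / (72 × 2.6) = 7120.0 / 187.20 ≈ 38.0 mL/min
|57.3 − 38.0| = 19.3 mL/min

19 mL/min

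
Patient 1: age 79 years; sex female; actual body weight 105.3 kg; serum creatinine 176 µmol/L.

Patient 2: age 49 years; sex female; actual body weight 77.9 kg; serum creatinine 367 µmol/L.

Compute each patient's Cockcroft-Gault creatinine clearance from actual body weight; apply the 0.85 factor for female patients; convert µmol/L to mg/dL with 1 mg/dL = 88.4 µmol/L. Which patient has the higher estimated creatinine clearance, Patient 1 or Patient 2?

Patient 1

Patient 1: SCr = 176 / 88.4 = 1.991 mg/dL
Patient 1: CrCl = (140 − 79) × 105.3 / (72 × 1.991) × 0.85 = 6423.3 / 143.35 × 0.85 ≈ 38.1 mL/min
Patient 2: SCr = 367 / 88.4 = 4.152 mg/dL
Patient 2: CrCl = (140 − 49) × 77.9 / (72 × 4.152) × 0.85 = 7088.9 / 298.94 × 0.85 ≈ 20.2 mL/min
38.1 vs 20.2 mL/min → Patient 1 is higher.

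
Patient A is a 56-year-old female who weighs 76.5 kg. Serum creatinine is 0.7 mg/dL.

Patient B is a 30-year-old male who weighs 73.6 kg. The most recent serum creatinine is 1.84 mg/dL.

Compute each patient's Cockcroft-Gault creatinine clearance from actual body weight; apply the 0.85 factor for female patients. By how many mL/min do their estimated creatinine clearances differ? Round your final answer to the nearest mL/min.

Patient A: CrCl = (140 − 56) × 76.5 / (72 × 0.7) × 0.85 = 6426.0 / 50.40 × 0.85 ≈ 108.4 mL/min
Patient B: CrCl = (140 − 30) × 73.6 / (72 × 1.84) = 8096.0 / 132.48 ≈ 61.1 mL/min
|108.4 − 61.1| = 47.3 mL/min

47 mL/min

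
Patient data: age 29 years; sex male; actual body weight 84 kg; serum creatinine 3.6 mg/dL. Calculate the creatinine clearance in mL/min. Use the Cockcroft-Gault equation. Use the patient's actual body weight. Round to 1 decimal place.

CrCl = (140 − 29) × 84 / (72 × 3.6) = 9324.0 / 259.20 ≈ 36.0 mL/min

36.0 mL/min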